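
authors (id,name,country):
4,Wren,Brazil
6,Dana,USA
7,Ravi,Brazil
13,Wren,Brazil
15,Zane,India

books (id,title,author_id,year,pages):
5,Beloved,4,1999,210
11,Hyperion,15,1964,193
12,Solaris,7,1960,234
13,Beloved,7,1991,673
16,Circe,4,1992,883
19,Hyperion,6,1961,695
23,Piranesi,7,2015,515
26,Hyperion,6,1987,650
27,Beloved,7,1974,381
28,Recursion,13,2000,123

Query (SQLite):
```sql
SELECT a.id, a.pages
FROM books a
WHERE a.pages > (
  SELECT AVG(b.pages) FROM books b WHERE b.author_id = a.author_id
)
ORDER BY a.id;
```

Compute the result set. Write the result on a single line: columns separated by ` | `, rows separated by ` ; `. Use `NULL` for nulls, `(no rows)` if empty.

13 | 673 ; 16 | 883 ; 19 | 695 ; 23 | 515

For each books row a, compute AVG(pages) over rows sharing a.author_id.
Keep row a if a.pages > that per-group AVG.
  author_id=4: AVG(pages) = 546.5
  author_id=6: AVG(pages) = 672.5
  author_id=7: AVG(pages) = 450.75
  author_id=13: AVG(pages) = 123.0
  author_id=15: AVG(pages) = 193.0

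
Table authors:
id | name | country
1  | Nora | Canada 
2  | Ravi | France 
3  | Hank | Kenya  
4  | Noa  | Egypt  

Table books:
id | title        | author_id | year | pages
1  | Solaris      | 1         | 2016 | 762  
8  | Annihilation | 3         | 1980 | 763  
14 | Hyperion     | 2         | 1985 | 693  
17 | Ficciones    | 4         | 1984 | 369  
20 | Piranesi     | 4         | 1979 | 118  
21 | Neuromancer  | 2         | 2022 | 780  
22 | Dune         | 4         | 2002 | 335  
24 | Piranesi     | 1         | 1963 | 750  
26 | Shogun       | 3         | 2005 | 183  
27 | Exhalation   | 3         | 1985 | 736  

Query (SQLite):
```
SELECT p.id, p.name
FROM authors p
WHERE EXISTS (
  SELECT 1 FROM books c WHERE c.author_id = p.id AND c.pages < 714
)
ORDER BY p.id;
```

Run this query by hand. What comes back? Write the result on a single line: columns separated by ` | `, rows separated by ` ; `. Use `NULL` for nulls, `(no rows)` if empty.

For each authors row, check whether any books with matching author_id has pages < 714.
Keep rows where that is true.

2 | Ravi ; 3 | Hank ; 4 | Noa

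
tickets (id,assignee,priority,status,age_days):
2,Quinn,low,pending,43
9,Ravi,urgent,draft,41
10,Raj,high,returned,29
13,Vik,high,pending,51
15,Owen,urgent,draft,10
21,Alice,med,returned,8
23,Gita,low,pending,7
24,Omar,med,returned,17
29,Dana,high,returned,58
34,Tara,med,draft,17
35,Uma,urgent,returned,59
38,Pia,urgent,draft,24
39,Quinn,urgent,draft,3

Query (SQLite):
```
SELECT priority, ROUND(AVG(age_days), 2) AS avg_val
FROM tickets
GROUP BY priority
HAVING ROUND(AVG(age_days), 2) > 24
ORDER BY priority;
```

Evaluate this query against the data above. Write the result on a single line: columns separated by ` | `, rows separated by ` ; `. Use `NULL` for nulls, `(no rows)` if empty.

Partition tickets by priority; compute ROUND(AVG(age_days), 2) within each group.
HAVING: keep groups where ROUND(AVG(age_days), 2) > 24.
  high: ids {10, 13, 29} → ROUND(AVG(age_days), 2)=46
  low: ids {2, 23} → ROUND(AVG(age_days), 2)=25
  med: ids {21, 24, 34} → ROUND(AVG(age_days), 2)=14
  urgent: ids {9, 15, 35, 38, 39} → ROUND(AVG(age_days), 2)=27.4

high | 46 ; low | 25 ; urgent | 27.4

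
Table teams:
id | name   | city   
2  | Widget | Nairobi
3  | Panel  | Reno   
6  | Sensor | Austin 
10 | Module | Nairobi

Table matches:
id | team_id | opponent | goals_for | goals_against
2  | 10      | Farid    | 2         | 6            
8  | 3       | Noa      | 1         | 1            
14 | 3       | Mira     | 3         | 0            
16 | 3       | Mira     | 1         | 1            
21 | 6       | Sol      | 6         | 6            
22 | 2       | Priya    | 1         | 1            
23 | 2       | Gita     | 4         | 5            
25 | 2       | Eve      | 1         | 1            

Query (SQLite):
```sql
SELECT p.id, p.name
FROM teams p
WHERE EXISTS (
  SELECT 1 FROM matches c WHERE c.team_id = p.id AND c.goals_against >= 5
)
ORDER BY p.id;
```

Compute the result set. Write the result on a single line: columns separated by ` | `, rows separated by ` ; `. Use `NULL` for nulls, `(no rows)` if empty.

For each teams row, check whether any matches with matching team_id has goals_against >= 5.
Keep rows where that is true.

2 | Widget ; 6 | Sensor ; 10 | Module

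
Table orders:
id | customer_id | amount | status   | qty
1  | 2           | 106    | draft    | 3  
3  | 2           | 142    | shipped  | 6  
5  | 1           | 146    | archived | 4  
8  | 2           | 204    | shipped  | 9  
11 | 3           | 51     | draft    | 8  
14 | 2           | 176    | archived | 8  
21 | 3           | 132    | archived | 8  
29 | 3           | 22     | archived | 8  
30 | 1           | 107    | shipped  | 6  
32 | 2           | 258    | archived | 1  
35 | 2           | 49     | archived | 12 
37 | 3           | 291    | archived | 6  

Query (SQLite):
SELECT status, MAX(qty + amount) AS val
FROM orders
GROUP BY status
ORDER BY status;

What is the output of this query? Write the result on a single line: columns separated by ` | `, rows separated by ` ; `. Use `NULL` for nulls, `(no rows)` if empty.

For each row compute qty + amount.
Group by status; take MAX of the expression per group.
  archived: ids {5, 14, 21, 29, 32, 35, 37} → MAX(qty + amount)=297
  draft: ids {1, 11} → MAX(qty + amount)=109
  shipped: ids {3, 8, 30} → MAX(qty + amount)=213

archived | 297 ; draft | 109 ; shipped | 213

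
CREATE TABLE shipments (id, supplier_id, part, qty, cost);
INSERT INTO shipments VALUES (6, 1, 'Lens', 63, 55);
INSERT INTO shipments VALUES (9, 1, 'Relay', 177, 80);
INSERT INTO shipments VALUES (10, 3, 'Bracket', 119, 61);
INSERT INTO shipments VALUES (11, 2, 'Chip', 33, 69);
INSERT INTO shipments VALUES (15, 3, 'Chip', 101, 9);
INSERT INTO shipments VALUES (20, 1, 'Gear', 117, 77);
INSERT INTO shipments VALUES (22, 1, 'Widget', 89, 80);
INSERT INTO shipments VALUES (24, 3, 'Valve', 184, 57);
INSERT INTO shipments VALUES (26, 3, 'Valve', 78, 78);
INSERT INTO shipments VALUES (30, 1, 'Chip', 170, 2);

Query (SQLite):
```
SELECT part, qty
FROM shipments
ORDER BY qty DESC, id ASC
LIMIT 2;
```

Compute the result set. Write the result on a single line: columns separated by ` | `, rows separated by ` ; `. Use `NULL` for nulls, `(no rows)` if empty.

Valve | 184 ; Relay | 177

Sort by qty desc, tiebreak id asc: (184, id=24), (177, id=9), (170, id=30), (119, id=10), (117, id=20) …. Take first 2.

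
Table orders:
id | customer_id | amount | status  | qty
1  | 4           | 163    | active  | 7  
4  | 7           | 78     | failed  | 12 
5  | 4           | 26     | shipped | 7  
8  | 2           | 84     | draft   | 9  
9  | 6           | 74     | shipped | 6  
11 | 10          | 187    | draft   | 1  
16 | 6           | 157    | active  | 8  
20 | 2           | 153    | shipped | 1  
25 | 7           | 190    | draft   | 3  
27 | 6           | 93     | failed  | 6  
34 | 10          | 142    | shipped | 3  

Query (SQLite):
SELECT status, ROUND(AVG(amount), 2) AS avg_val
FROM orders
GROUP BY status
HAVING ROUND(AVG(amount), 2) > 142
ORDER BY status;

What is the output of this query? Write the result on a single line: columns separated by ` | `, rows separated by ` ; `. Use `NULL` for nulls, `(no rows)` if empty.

Partition orders by status; compute ROUND(AVG(amount), 2) within each group.
HAVING: keep groups where ROUND(AVG(amount), 2) > 142.
  active: ids {1, 16} → ROUND(AVG(amount), 2)=160
  draft: ids {8, 11, 25} → ROUND(AVG(amount), 2)=153.67
  failed: ids {4, 27} → ROUND(AVG(amount), 2)=85.5
  shipped: ids {5, 9, 20, 34} → ROUND(AVG(amount), 2)=98.75

active | 160 ; draft | 153.67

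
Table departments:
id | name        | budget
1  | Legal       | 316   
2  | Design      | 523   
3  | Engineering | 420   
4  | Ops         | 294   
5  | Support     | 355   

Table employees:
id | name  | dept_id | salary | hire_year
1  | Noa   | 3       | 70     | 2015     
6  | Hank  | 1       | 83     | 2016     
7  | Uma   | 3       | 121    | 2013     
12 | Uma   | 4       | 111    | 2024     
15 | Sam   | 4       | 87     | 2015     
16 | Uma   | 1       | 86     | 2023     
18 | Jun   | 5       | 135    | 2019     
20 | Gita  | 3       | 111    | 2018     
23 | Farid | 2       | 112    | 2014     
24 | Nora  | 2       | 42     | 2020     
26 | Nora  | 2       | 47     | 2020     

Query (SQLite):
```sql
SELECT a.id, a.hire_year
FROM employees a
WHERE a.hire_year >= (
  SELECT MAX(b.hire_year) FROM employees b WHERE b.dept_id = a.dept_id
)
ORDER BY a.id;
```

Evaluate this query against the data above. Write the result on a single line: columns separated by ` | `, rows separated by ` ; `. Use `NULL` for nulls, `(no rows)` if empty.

12 | 2024 ; 16 | 2023 ; 18 | 2019 ; 20 | 2018 ; 24 | 2020 ; 26 | 2020

For each employees row a, compute MAX(hire_year) over rows sharing a.dept_id.
Keep row a if a.hire_year >= that per-group MAX.
  dept_id=1: MAX(hire_year) = 2023
  dept_id=2: MAX(hire_year) = 2020
  dept_id=3: MAX(hire_year) = 2018
  dept_id=4: MAX(hire_year) = 2024
  dept_id=5: MAX(hire_year) = 2019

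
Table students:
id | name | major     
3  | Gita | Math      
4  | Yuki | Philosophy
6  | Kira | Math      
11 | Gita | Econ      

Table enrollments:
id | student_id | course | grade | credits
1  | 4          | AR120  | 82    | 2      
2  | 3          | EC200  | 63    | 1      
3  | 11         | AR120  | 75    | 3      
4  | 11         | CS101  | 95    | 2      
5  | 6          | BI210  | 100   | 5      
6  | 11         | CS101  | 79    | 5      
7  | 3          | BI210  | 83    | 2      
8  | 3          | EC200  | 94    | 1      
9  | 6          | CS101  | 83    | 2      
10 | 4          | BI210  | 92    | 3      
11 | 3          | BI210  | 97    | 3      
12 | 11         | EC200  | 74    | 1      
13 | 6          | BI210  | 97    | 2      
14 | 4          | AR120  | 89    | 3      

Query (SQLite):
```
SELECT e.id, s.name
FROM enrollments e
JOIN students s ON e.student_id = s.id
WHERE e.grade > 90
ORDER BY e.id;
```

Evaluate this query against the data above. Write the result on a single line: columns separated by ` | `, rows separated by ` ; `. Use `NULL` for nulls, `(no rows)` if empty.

Each enrollments row matches the students row where student_id = students.id.
Then keep rows with e.grade > 90.

4 | Gita ; 5 | Kira ; 8 | Gita ; 10 | Yuki ; 11 | Gita ; 13 | Kira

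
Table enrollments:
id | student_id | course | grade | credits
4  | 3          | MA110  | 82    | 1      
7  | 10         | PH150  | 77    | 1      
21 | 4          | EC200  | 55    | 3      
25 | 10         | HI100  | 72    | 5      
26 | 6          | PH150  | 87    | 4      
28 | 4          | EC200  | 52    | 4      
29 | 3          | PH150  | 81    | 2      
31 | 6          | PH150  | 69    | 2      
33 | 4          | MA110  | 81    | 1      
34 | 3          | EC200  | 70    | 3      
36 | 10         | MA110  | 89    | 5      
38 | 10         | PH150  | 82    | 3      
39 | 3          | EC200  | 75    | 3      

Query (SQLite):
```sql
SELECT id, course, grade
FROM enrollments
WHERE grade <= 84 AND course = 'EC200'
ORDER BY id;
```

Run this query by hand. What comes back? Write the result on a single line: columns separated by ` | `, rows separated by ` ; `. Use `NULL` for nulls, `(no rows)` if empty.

21 | EC200 | 55 ; 28 | EC200 | 52 ; 34 | EC200 | 70 ; 39 | EC200 | 75

grade <= 84: ids {4, 7, 21, 25, 28, 29, 31, 33, 34, 38, 39}
course = 'EC200': ids {21, 28, 34, 39}
Combine with AND.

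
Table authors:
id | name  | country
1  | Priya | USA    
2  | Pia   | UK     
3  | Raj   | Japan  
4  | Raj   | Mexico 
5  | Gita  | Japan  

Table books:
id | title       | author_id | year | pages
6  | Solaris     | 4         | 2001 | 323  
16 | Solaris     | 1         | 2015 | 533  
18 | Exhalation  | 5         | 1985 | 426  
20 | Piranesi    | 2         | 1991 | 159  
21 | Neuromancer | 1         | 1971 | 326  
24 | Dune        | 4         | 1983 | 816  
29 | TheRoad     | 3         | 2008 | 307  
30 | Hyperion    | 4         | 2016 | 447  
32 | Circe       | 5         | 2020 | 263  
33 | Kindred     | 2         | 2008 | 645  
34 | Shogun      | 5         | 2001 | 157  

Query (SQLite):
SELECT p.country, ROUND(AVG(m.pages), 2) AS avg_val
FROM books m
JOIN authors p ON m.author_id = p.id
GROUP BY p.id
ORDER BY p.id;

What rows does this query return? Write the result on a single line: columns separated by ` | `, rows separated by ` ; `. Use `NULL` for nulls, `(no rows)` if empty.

Join each books row to its authors via author_id.
Group joined rows by authors.id; compute ROUND(AVG(m.pages), 2) per group.
  1: ids {16, 21} → ROUND(AVG(m.pages), 2)=429.5
  2: ids {20, 33} → ROUND(AVG(m.pages), 2)=402
  3: ids {29} → ROUND(AVG(m.pages), 2)=307
  4: ids {6, 24, 30} → ROUND(AVG(m.pages), 2)=528.67
  5: ids {18, 32, 34} → ROUND(AVG(m.pages), 2)=282

USA | 429.5 ; UK | 402 ; Japan | 307 ; Mexico | 528.67 ; Japan | 282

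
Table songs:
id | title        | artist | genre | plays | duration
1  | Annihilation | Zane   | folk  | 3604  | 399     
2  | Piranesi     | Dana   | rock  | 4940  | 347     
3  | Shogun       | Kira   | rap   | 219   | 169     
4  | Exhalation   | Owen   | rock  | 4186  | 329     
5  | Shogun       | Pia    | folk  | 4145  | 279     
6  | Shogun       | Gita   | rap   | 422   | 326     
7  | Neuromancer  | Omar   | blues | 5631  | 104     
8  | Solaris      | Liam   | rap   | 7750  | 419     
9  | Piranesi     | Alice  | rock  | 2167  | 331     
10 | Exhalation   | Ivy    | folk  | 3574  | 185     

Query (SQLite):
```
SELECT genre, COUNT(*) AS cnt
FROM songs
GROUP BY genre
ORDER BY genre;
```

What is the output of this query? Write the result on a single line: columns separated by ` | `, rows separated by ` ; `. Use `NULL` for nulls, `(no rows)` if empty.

blues | 1 ; folk | 3 ; rap | 3 ; rock | 3

Partition songs by genre; compute COUNT(*) within each group.
  blues: ids {7} → COUNT(*)=1
  folk: ids {1, 5, 10} → COUNT(*)=3
  rap: ids {3, 6, 8} → COUNT(*)=3
  rock: ids {2, 4, 9} → COUNT(*)=3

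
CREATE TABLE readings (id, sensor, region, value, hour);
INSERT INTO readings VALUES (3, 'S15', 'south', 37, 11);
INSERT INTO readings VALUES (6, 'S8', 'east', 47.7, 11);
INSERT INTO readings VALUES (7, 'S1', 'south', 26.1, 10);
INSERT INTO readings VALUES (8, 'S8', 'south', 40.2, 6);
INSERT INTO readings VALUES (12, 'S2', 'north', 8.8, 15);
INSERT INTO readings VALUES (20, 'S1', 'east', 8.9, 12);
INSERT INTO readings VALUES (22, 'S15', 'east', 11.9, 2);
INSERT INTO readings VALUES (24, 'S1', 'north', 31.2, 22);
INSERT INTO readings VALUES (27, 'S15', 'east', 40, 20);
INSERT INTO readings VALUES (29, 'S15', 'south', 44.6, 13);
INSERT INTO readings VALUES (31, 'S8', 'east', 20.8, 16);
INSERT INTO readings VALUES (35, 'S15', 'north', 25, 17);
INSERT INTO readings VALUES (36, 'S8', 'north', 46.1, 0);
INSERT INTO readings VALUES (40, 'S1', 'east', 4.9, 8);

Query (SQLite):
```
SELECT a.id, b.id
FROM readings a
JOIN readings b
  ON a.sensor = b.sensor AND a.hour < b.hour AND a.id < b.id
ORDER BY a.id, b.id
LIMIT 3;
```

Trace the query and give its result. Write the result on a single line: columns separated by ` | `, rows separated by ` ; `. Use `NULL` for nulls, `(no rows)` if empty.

3 | 27 ; 3 | 29 ; 3 | 35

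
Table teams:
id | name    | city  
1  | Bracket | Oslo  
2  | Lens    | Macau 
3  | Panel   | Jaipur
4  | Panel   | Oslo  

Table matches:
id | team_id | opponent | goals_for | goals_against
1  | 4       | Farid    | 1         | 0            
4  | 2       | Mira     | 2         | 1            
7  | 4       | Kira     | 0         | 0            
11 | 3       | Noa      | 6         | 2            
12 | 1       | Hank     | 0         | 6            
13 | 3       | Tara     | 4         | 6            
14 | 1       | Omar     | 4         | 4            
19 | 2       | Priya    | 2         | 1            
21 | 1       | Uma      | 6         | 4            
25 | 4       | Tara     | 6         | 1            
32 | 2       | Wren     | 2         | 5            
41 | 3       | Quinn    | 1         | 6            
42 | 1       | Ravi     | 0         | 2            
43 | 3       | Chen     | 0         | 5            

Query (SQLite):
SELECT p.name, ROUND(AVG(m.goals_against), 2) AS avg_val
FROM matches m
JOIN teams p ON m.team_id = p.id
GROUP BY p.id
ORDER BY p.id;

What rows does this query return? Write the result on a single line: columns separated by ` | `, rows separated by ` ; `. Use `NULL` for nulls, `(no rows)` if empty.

Bracket | 4 ; Lens | 2.33 ; Panel | 4.75 ; Panel | 0.33

Join each matches row to its teams via team_id.
Group joined rows by teams.id; compute ROUND(AVG(m.goals_against), 2) per group.
  1: ids {12, 14, 21, 42} → ROUND(AVG(m.goals_against), 2)=4
  2: ids {4, 19, 32} → ROUND(AVG(m.goals_against), 2)=2.33
  3: ids {11, 13, 41, 43} → ROUND(AVG(m.goals_against), 2)=4.75
  4: ids {1, 7, 25} → ROUND(AVG(m.goals_against), 2)=0.33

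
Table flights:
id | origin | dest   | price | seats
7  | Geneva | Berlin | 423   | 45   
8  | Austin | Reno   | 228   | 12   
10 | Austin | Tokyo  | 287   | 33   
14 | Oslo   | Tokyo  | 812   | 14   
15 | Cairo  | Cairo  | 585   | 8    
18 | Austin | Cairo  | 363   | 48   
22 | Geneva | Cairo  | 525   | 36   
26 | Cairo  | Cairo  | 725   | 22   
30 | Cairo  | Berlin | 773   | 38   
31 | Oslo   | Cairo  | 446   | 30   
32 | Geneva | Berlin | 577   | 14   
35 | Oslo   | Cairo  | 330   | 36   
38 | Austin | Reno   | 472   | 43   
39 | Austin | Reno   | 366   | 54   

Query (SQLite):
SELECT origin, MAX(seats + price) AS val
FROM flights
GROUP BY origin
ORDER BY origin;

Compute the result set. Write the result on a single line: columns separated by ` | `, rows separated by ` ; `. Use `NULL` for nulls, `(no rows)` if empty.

Austin | 515 ; Cairo | 811 ; Geneva | 591 ; Oslo | 826

For each row compute seats + price.
Group by origin; take MAX of the expression per group.
  Austin: ids {8, 10, 18, 38, 39} → MAX(seats + price)=515
  Cairo: ids {15, 26, 30} → MAX(seats + price)=811
  Geneva: ids {7, 22, 32} → MAX(seats + price)=591
  Oslo: ids {14, 31, 35} → MAX(seats + price)=826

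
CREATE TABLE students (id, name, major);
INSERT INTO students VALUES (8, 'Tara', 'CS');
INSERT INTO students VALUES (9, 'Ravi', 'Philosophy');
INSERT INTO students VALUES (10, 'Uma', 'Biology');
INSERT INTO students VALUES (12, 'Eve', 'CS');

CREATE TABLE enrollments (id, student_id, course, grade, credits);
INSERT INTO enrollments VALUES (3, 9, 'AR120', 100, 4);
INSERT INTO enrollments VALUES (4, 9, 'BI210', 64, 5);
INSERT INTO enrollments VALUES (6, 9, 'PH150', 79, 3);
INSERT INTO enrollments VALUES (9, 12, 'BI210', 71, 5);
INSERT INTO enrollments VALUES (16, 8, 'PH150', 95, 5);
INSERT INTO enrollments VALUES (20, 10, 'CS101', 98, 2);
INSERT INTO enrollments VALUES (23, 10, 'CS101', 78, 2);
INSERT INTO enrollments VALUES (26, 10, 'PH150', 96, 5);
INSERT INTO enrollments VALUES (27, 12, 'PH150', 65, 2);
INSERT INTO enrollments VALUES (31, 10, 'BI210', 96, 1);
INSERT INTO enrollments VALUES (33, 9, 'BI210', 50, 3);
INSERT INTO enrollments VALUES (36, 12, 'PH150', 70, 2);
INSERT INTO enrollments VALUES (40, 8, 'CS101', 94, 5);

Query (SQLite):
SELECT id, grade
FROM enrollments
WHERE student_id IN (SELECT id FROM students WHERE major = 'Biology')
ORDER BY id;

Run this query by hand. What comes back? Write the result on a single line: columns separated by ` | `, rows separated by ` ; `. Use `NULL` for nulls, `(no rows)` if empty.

Inner query: students.id where major = 'Biology'.
Outer: keep enrollments rows whose student_id is in that set.
Inner query → {10}

20 | 98 ; 23 | 78 ; 26 | 96 ; 31 | 96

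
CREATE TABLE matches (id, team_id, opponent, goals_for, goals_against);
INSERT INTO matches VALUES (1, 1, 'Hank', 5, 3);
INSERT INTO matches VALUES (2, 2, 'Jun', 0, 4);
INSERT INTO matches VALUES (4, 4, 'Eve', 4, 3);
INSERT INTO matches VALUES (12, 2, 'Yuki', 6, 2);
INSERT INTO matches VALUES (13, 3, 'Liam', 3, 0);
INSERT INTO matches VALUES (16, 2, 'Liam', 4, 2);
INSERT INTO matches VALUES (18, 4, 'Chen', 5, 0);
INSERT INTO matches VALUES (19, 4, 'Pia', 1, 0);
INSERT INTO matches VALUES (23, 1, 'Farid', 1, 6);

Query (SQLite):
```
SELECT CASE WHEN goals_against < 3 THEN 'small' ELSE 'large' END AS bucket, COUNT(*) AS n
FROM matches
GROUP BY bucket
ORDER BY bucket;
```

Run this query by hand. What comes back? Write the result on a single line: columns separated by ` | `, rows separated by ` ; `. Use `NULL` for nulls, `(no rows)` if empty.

large | 4 ; small | 5

Bucket rows by goals_against < 3 → 'small' else 'large'; count each bucket.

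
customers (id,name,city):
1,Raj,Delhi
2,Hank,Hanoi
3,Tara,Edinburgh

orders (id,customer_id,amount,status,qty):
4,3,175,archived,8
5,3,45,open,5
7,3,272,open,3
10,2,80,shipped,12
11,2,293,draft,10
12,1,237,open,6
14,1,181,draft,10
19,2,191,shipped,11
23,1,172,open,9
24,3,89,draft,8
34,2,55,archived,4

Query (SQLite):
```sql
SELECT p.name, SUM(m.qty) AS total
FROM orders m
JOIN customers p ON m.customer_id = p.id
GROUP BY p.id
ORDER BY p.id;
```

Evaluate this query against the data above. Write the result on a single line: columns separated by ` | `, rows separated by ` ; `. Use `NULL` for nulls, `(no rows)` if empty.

Join each orders row to its customers via customer_id.
Group joined rows by customers.id; compute SUM(m.qty) per group.
  1: ids {12, 14, 23} → SUM(m.qty)=25
  2: ids {10, 11, 19, 34} → SUM(m.qty)=37
  3: ids {4, 5, 7, 24} → SUM(m.qty)=24

Raj | 25 ; Hank | 37 ; Tara | 24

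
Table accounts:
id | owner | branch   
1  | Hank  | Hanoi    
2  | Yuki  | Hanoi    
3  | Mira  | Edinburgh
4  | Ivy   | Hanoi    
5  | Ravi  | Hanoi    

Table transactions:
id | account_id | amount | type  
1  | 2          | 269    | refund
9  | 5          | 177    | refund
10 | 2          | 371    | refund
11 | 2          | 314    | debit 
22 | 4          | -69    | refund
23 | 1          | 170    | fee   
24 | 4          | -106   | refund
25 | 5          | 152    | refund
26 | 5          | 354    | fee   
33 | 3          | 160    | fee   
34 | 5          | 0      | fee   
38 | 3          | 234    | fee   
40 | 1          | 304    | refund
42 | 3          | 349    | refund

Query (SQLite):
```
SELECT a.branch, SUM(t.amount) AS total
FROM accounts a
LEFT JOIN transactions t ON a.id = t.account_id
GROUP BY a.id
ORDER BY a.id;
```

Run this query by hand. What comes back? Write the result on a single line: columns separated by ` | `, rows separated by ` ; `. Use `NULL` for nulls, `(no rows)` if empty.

LEFT JOIN keeps every accounts row; unmatched ones get NULL for transactions columns.
Group by accounts.id and compute SUM(t.amount). SUM over an all-NULL group is NULL.
  1: ids {23, 40} → SUM(t.amount)=474
  2: ids {1, 10, 11} → SUM(t.amount)=954
  3: ids {33, 38, 42} → SUM(t.amount)=743
  4: ids {22, 24} → SUM(t.amount)=-175
  5: ids {9, 25, 26, 34} → SUM(t.amount)=683

Hanoi | 474 ; Hanoi | 954 ; Edinburgh | 743 ; Hanoi | -175 ; Hanoi | 683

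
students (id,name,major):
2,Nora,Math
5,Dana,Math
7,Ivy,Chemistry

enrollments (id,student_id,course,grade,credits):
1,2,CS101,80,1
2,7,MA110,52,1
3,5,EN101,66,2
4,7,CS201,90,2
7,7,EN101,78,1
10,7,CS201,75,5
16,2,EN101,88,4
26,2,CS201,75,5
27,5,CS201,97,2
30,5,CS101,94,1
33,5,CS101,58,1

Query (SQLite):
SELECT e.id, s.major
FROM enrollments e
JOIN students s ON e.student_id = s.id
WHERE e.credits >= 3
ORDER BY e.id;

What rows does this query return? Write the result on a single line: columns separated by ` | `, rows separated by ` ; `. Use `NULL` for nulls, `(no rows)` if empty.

10 | Chemistry ; 16 | Math ; 26 | Math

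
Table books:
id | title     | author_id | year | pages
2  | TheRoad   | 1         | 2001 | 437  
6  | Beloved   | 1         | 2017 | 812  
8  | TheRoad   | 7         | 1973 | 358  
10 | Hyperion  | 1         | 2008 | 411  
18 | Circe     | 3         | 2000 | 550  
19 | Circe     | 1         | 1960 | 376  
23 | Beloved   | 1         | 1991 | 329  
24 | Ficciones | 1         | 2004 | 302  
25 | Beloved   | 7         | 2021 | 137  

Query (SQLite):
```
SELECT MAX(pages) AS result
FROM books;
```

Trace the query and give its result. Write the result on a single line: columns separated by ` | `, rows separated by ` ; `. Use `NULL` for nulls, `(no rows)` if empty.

All pages values: [437, 812, 358, 411, 550, 376, 329, 302, 137].
MAX of non-NULL values = 812.

812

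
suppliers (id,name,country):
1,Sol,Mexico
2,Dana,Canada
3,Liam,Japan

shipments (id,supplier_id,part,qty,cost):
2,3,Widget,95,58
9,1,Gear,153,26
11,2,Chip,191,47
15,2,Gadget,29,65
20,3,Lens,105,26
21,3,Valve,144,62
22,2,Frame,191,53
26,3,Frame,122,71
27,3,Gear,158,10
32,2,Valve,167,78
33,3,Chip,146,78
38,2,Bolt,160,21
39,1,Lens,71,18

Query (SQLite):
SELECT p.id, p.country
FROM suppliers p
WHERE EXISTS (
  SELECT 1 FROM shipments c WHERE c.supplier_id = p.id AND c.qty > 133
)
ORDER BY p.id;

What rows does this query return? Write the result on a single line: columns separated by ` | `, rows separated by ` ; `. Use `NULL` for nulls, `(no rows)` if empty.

1 | Mexico ; 2 | Canada ; 3 | Japan

For each suppliers row, check whether any shipments with matching supplier_id has qty > 133.
Keep rows where that is true.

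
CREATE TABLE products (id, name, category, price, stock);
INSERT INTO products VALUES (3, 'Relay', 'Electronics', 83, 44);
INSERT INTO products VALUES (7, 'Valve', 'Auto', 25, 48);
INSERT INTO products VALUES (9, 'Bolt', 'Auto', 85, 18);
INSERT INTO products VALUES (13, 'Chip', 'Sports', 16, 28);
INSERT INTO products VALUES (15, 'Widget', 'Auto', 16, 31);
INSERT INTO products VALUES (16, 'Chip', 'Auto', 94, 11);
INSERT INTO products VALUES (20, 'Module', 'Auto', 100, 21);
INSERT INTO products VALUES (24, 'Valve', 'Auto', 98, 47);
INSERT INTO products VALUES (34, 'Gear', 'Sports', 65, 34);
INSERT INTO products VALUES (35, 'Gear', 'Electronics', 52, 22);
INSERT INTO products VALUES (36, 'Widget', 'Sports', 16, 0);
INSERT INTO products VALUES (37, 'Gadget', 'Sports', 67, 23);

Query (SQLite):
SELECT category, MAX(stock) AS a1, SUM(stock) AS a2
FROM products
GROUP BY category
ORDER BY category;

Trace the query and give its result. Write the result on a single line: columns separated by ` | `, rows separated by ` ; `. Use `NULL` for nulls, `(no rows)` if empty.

Auto | 48 | 176 ; Electronics | 44 | 66 ; Sports | 34 | 85

Group products by category.
Per group compute: MAX(stock), SUM(stock).
  Auto: ids {7, 9, 15, 16, 20, 24} → MAX(stock)=48, SUM(stock)=176
  Electronics: ids {3, 35} → MAX(stock)=44, SUM(stock)=66
  Sports: ids {13, 34, 36, 37} → MAX(stock)=34, SUM(stock)=85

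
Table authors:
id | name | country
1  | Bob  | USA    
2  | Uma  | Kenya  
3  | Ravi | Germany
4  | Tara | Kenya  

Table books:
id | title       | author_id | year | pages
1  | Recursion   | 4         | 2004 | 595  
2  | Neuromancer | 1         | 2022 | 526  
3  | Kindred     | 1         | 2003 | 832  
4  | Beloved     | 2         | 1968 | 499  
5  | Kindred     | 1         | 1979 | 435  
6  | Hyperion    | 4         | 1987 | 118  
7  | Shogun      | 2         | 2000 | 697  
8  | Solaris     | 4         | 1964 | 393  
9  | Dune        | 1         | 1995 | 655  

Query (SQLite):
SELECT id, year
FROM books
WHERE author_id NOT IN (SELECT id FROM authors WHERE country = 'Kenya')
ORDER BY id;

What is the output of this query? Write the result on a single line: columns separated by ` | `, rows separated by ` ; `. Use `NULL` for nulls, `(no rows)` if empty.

2 | 2022 ; 3 | 2003 ; 5 | 1979 ; 9 | 1995

Inner query: authors.id where country = 'Kenya'.
Outer: keep books rows whose author_id is not in that set.
Inner query → {2, 4}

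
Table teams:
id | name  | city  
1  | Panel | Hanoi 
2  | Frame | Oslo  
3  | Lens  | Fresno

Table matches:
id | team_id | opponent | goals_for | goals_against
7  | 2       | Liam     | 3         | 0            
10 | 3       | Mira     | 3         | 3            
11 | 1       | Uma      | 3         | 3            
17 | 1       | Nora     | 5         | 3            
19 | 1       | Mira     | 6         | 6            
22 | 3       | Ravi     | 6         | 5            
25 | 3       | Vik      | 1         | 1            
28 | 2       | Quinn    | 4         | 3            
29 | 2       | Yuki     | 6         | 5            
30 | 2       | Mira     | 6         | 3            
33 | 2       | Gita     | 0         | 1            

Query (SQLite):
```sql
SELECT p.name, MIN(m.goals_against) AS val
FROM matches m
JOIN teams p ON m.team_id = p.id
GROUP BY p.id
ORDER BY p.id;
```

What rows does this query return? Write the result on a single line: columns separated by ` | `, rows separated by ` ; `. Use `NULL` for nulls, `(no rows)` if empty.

Join each matches row to its teams via team_id.
Group joined rows by teams.id; compute MIN(m.goals_against) per group.
  1: ids {11, 17, 19} → MIN(m.goals_against)=3
  2: ids {7, 28, 29, 30, 33} → MIN(m.goals_against)=0
  3: ids {10, 22, 25} → MIN(m.goals_against)=1

Panel | 3 ; Frame | 0 ; Lens | 1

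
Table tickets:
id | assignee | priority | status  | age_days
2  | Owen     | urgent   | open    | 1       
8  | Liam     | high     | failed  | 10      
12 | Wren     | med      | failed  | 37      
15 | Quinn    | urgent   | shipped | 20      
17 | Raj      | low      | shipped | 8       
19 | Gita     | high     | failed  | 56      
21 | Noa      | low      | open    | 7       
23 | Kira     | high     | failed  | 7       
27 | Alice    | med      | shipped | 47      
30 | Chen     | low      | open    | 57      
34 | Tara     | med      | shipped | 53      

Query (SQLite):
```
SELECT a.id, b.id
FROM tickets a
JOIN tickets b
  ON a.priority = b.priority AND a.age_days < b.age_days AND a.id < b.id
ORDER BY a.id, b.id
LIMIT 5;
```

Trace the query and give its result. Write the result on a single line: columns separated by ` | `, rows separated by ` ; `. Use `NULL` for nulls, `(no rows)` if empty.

Pairs (a,b) with same priority, a.age_days < b.age_days, a.id < b.id.
priority groups: high:{8,19,23} low:{17,21,30} med:{12,27,34} urgent:{2,15}
Ordered by (a.id, b.id); first 5.

2 | 15 ; 8 | 19 ; 12 | 27 ; 12 | 34 ; 17 | 30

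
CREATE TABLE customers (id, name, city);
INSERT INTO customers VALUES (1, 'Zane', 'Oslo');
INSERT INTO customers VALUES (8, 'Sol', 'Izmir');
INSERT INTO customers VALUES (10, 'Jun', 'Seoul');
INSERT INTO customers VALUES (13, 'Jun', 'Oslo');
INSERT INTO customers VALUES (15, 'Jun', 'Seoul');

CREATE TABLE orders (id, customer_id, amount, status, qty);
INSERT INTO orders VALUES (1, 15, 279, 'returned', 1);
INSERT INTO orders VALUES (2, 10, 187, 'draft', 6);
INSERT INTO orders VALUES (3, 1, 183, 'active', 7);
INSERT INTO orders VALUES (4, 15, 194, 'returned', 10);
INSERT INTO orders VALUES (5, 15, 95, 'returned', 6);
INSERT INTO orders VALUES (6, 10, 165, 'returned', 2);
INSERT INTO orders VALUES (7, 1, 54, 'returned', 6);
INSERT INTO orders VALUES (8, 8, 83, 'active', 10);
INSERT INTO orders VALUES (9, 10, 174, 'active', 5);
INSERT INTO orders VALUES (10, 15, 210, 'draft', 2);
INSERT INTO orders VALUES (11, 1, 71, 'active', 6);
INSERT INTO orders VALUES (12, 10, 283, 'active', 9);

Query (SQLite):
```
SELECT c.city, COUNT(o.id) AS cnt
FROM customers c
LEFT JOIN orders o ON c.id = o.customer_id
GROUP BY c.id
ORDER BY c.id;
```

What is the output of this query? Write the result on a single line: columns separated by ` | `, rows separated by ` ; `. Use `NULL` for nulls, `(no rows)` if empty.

LEFT JOIN keeps every customers row; unmatched ones get NULL for orders columns.
Group by customers.id and compute COUNT(o.id). COUNT(col) of an all-NULL group is 0.
  1: ids {3, 7, 11} → COUNT(o.id)=3
  8: ids {8} → COUNT(o.id)=1
  10: ids {2, 6, 9, 12} → COUNT(o.id)=4
  13: ids {—} → COUNT(o.id)=0
  15: ids {1, 4, 5, 10} → COUNT(o.id)=4

Oslo | 3 ; Izmir | 1 ; Seoul | 4 ; Oslo | 0 ; Seoul | 4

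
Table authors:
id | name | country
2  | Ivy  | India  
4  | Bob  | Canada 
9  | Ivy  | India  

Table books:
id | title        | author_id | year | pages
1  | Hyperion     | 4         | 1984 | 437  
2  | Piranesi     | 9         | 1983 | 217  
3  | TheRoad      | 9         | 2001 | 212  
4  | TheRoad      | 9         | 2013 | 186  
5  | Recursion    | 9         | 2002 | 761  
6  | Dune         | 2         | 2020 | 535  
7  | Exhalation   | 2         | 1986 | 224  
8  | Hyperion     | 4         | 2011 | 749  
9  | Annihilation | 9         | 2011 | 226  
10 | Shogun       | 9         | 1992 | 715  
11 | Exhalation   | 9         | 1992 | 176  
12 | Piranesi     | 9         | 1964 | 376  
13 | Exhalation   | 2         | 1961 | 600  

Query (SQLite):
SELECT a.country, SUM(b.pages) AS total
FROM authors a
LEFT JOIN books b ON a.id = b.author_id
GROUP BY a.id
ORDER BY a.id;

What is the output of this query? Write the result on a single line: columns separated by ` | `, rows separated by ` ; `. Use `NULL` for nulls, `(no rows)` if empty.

LEFT JOIN keeps every authors row; unmatched ones get NULL for books columns.
Group by authors.id and compute SUM(b.pages). SUM over an all-NULL group is NULL.
  2: ids {6, 7, 13} → SUM(b.pages)=1359
  4: ids {1, 8} → SUM(b.pages)=1186
  9: ids {2, 3, 4, 5, 9, 10, 11, 12} → SUM(b.pages)=2869

India | 1359 ; Canada | 1186 ; India | 2869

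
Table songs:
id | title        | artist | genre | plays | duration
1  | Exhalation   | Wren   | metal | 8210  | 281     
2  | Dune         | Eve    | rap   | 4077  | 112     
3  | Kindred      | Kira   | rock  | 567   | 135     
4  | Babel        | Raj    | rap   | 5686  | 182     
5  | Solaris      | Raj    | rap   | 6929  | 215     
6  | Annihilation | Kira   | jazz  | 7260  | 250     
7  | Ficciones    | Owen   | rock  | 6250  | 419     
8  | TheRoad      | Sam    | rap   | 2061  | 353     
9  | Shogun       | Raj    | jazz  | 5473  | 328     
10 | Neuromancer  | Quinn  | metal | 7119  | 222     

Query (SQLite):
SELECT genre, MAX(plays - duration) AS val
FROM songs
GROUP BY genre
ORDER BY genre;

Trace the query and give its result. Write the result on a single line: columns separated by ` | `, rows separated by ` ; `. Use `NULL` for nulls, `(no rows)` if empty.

For each row compute plays - duration.
Group by genre; take MAX of the expression per group.
  jazz: ids {6, 9} → MAX(plays - duration)=7010
  metal: ids {1, 10} → MAX(plays - duration)=7929
  rap: ids {2, 4, 5, 8} → MAX(plays - duration)=6714
  rock: ids {3, 7} → MAX(plays - duration)=5831

jazz | 7010 ; metal | 7929 ; rap | 6714 ; rock | 5831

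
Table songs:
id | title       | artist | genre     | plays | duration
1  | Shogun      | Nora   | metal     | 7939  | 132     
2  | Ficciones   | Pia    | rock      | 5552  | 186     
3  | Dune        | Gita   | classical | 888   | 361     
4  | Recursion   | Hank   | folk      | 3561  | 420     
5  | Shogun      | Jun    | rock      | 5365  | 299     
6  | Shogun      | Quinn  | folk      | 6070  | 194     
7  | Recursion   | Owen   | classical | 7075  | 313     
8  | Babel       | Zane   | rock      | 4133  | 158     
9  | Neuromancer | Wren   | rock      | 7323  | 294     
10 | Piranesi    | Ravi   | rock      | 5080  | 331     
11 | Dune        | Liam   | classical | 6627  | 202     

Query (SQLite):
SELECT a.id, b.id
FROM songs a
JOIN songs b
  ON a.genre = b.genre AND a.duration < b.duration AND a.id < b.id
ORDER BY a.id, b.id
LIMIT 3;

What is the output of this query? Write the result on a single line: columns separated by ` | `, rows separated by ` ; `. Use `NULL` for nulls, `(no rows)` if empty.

Pairs (a,b) with same genre, a.duration < b.duration, a.id < b.id.
genre groups: classical:{3,7,11} folk:{4,6} metal:{1} rock:{2,5,8,9,10}
Ordered by (a.id, b.id); first 3.

2 | 5 ; 2 | 9 ; 2 | 10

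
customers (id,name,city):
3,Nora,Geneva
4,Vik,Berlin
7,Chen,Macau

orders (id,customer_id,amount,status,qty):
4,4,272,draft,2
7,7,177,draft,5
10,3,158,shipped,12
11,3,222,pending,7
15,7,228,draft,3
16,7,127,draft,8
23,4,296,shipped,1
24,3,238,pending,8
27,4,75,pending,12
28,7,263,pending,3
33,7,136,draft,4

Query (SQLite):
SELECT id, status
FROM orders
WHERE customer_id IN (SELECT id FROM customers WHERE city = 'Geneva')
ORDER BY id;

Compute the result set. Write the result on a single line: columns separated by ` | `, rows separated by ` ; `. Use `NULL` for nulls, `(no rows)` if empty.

Inner query: customers.id where city = 'Geneva'.
Outer: keep orders rows whose customer_id is in that set.
Inner query → {3}

10 | shipped ; 11 | pending ; 24 | pending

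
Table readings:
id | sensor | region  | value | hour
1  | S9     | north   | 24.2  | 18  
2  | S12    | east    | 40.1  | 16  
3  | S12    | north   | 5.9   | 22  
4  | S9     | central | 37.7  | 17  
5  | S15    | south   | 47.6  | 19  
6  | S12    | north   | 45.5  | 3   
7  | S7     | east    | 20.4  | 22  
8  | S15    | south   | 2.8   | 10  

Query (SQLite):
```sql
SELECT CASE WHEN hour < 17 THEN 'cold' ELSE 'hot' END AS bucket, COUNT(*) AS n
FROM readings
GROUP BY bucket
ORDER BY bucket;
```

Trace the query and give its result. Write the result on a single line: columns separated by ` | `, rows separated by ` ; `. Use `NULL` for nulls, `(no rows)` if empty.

cold | 3 ; hot | 5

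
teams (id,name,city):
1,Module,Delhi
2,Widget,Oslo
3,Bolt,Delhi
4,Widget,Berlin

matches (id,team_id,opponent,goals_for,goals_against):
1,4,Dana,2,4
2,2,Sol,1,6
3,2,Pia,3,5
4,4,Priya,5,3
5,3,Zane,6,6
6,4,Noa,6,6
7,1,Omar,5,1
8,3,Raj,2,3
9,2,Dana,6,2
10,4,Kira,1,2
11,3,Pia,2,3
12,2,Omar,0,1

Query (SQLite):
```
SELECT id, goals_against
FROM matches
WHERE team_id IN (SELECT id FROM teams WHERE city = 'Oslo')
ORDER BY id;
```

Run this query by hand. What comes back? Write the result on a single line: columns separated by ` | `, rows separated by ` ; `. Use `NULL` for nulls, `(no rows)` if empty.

2 | 6 ; 3 | 5 ; 9 | 2 ; 12 | 1

Inner query: teams.id where city = 'Oslo'.
Outer: keep matches rows whose team_id is in that set.
Inner query → {2}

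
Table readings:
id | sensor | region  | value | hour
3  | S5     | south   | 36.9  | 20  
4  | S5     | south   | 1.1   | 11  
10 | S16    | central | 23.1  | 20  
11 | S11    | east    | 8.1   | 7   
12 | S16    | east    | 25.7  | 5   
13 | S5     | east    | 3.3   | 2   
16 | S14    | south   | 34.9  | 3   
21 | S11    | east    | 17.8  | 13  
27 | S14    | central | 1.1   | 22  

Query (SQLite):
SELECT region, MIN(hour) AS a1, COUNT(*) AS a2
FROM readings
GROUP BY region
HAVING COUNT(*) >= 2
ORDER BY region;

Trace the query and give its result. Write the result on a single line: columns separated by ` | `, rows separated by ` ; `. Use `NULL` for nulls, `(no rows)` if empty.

central | 20 | 2 ; east | 2 | 4 ; south | 3 | 3

Group readings by region.
Per group compute: MIN(hour), COUNT(*).
HAVING: drop groups with fewer than 2 rows.
  central: ids {10, 27} → MIN(hour)=20, COUNT(*)=2
  east: ids {11, 12, 13, 21} → MIN(hour)=2, COUNT(*)=4
  south: ids {3, 4, 16} → MIN(hour)=3, COUNT(*)=3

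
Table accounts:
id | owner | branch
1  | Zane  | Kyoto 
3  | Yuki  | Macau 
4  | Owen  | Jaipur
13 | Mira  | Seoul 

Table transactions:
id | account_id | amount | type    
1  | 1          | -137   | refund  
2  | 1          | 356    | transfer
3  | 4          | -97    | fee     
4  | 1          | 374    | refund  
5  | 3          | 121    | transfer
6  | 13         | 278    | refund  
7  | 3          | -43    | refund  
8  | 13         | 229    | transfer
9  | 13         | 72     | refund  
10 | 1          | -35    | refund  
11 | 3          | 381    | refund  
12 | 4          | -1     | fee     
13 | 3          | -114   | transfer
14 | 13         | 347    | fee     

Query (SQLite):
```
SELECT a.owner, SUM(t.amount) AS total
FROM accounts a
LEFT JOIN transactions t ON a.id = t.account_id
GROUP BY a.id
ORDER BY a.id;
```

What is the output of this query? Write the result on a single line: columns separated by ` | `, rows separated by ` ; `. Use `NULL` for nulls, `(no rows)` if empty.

LEFT JOIN keeps every accounts row; unmatched ones get NULL for transactions columns.
Group by accounts.id and compute SUM(t.amount). SUM over an all-NULL group is NULL.
  1: ids {1, 2, 4, 10} → SUM(t.amount)=558
  3: ids {5, 7, 11, 13} → SUM(t.amount)=345
  4: ids {3, 12} → SUM(t.amount)=-98
  13: ids {6, 8, 9, 14} → SUM(t.amount)=926

Zane | 558 ; Yuki | 345 ; Owen | -98 ; Mira | 926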